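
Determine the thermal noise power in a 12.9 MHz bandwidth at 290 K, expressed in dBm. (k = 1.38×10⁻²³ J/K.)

−102.9 dBm

P_n = kTB = 1.38×10⁻²³ × 290 × 1.29×10⁷ = 5.16×10⁻¹⁴ W
In dBm: 10 log₁₀(5.16×10⁻¹⁴ / 10⁻³) = −102.9 dBm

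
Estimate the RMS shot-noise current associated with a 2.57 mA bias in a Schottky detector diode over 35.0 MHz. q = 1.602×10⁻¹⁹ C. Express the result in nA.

I_n = √(2qI·B)
2qI·B = 2 × 1.602×10⁻¹⁹ × 2.57×10⁻³ × 3.50×10⁷ = 2.88×10⁻¹⁴ A²
I_n = √(2.88×10⁻¹⁴) = 1.70×10⁻⁷ A = 170 nA

170 nA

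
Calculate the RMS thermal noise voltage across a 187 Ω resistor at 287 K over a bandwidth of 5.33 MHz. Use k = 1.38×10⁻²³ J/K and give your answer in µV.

3.97 µV

V_n = √(4kTRB)
4kTRB = 4 × 1.38×10⁻²³ × 287 × 1.87×10² × 5.33×10⁶ = 1.58×10⁻¹¹ V²
V_n = √(1.58×10⁻¹¹) = 3.97×10⁻⁶ V = 3.97 µV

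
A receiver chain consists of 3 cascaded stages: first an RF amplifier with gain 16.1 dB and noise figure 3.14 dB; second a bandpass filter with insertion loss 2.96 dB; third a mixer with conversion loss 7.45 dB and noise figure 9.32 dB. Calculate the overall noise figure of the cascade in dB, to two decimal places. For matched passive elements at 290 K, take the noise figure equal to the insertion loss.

3.89 dB

Convert to linear (a loss of L dB is a gain of −L dB): F_i = 10^(NF_i/10), G_i = 10^(G_i,dB/10)
  Stage 1: F_1 = 10^(3.14/10) = 2.061, G_1 = 10^(16.1/10) = 40.74
  Stage 2: F_2 = 10^(2.96/10) = 1.977, G_2 = 10^(−2.96/10) = 0.5058
  Stage 3: F_3 = 10^(9.32/10) = 8.551, G_3 = 10^(−7.45/10) = 0.1799
Friis cascade:
  F = 2.061 + (1.977 − 1)/40.74 + (8.551 − 1)/20.61 = 2.451
NF = 10 log₁₀(2.451) = 3.89 dB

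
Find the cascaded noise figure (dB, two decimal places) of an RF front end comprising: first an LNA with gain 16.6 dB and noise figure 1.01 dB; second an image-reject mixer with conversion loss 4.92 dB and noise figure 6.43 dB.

Convert to linear (a loss of L dB is a gain of −L dB): F_i = 10^(NF_i/10), G_i = 10^(G_i,dB/10)
  Stage 1: F_1 = 10^(1.01/10) = 1.262, G_1 = 10^(16.6/10) = 45.71
  Stage 2: F_2 = 10^(6.43/10) = 4.395, G_2 = 10^(−4.92/10) = 0.3221
Friis cascade:
  F = 1.262 + (4.395 − 1)/45.71 = 1.336
NF = 10 log₁₀(1.336) = 1.26 dB

1.26 dB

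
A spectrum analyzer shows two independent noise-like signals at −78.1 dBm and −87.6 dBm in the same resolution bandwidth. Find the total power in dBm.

−77.6 dBm

Convert to linear, add, convert back:
P₁ = 1.55×10⁻¹¹ W, P₂ = 1.74×10⁻¹² W
P_tot = 1.72×10⁻¹¹ W → 10 log₁₀(P_tot / 10⁻³) = −77.6 dBm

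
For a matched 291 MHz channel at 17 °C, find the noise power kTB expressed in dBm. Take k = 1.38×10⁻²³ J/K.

−89.3 dBm

T = 17 °C + 273.15 = 290.15 K
P_n = kTB = 1.38×10⁻²³ × 290.15 × 2.91×10⁸ = 1.17×10⁻¹² W
In dBm: 10 log₁₀(1.17×10⁻¹² / 10⁻³) = −89.3 dBm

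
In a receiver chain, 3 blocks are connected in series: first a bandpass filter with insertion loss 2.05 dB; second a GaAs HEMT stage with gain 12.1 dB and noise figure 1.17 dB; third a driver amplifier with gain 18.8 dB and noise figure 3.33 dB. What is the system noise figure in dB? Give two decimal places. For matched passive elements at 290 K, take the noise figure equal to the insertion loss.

Convert to linear (a loss of L dB is a gain of −L dB): F_i = 10^(NF_i/10), G_i = 10^(G_i,dB/10)
  Stage 1: F_1 = 10^(2.05/10) = 1.603, G_1 = 10^(−2.05/10) = 0.6237
  Stage 2: F_2 = 10^(1.17/10) = 1.309, G_2 = 10^(12.1/10) = 16.22
  Stage 3: F_3 = 10^(3.33/10) = 2.153, G_3 = 10^(18.8/10) = 75.86
Friis cascade:
  F = 1.603 + (1.309 − 1)/0.6237 + (2.153 − 1)/10.12 = 2.213
NF = 10 log₁₀(2.213) = 3.45 dB

3.45 dB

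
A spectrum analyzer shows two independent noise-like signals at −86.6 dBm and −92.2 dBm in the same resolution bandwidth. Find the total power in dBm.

Convert to linear, add, convert back:
P₁ = 2.19×10⁻¹² W, P₂ = 6.03×10⁻¹³ W
P_tot = 2.79×10⁻¹² W → 10 log₁₀(P_tot / 10⁻³) = −85.5 dBm

−85.5 dBm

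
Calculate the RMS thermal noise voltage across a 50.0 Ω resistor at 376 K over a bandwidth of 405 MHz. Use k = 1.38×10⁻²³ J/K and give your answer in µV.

20.5 µV

V_n = √(4kTRB)
4kTRB = 4 × 1.38×10⁻²³ × 376 × 5.00×10¹ × 4.05×10⁸ = 4.20×10⁻¹⁰ V²
V_n = √(4.20×10⁻¹⁰) = 2.05×10⁻⁵ V = 20.5 µV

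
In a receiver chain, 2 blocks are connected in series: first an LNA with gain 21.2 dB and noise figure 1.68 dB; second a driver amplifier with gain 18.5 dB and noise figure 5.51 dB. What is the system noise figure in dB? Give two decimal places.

Convert to linear (a loss of L dB is a gain of −L dB): F_i = 10^(NF_i/10), G_i = 10^(G_i,dB/10)
  Stage 1: F_1 = 10^(1.68/10) = 1.472, G_1 = 10^(21.2/10) = 131.8
  Stage 2: F_2 = 10^(5.51/10) = 3.556, G_2 = 10^(18.5/10) = 70.79
Friis cascade:
  F = 1.472 + (3.556 − 1)/131.8 = 1.492
NF = 10 log₁₀(1.492) = 1.74 dB

1.74 dB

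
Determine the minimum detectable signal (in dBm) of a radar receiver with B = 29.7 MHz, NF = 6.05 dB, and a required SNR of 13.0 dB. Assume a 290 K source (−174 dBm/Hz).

Sensitivity = −174 + 10 log₁₀(B) + NF + SNR_min
= −174 + 74.73 + 6.05 + 13.0
= −80.22 dBm → −80.2 dBm

−80.2 dBm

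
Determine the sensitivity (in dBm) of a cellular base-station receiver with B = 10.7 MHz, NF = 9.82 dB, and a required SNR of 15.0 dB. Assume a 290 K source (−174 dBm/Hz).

Sensitivity = −174 + 10 log₁₀(B) + NF + SNR_min
= −174 + 70.29 + 9.82 + 15.0
= −78.89 dBm → −78.9 dBm

−78.9 dBm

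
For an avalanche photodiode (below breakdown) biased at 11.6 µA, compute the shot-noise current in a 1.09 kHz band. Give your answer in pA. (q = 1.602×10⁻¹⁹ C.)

I_n = √(2qI·B)
2qI·B = 2 × 1.602×10⁻¹⁹ × 1.16×10⁻⁵ × 1.09×10³ = 4.05×10⁻²¹ A²
I_n = √(4.05×10⁻²¹) = 6.36×10⁻¹¹ A = 63.6 pA

63.6 pA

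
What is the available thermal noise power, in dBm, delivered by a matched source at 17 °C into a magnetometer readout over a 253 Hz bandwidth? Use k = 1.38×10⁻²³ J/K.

T = 17 °C + 273.15 = 290.15 K
P_n = kTB = 1.38×10⁻²³ × 290.15 × 2.53×10² = 1.01×10⁻¹⁸ W
In dBm: 10 log₁₀(1.01×10⁻¹⁸ / 10⁻³) = −149.9 dBm

−149.9 dBm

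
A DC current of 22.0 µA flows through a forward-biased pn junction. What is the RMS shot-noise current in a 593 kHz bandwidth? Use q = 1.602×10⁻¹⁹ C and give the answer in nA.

I_n = √(2qI·B)
2qI·B = 2 × 1.602×10⁻¹⁹ × 2.20×10⁻⁵ × 5.93×10⁵ = 4.18×10⁻¹⁸ A²
I_n = √(4.18×10⁻¹⁸) = 2.04×10⁻⁹ A = 2.04 nA

2.04 nA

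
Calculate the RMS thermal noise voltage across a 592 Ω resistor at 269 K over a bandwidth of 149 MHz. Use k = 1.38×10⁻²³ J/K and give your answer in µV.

V_n = √(4kTRB)
4kTRB = 4 × 1.38×10⁻²³ × 269 × 5.92×10² × 1.49×10⁸ = 1.31×10⁻⁹ V²
V_n = √(1.31×10⁻⁹) = 3.62×10⁻⁵ V = 36.2 µV

36.2 µV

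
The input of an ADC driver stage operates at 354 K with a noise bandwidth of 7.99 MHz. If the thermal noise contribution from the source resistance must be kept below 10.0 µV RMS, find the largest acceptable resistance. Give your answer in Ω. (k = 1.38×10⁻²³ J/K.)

Johnson–Nyquist: V_n = √(4kTRB) ⇒ R = V_n² / (4kTB)
4kTB = 4 × 1.38×10⁻²³ × 354 × 7.99×10⁶ = 1.56×10⁻¹³
R = (1.00×10⁻⁵)² / 1.56×10⁻¹³ = 6.40×10² Ω = 640 Ω

640 Ω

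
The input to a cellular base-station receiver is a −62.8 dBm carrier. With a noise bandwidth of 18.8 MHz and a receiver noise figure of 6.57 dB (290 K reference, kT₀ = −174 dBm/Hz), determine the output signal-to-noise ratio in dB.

31.9 dB

Noise floor: N = −174 + 10 log₁₀(B) + NF
10 log₁₀(1.88×10⁷) = 72.74 dB
N = −174 + 72.74 + 6.57 = −94.69 dBm
SNR = P_sig − N = −62.8 − (−94.69) = 31.89 dB → 31.9 dB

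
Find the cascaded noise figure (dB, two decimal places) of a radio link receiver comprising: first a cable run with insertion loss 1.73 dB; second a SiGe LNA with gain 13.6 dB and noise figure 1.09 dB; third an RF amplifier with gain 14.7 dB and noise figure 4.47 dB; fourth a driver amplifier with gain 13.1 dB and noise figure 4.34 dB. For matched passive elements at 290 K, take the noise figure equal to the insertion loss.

Convert to linear (a loss of L dB is a gain of −L dB): F_i = 10^(NF_i/10), G_i = 10^(G_i,dB/10)
  Stage 1: F_1 = 10^(1.73/10) = 1.489, G_1 = 10^(−1.73/10) = 0.6714
  Stage 2: F_2 = 10^(1.09/10) = 1.285, G_2 = 10^(13.6/10) = 22.91
  Stage 3: F_3 = 10^(4.47/10) = 2.799, G_3 = 10^(14.7/10) = 29.51
  Stage 4: F_4 = 10^(4.34/10) = 2.716, G_4 = 10^(13.1/10) = 20.42
Friis cascade:
  F = 1.489 + (1.285 − 1)/0.6714 + (2.799 − 1)/15.38 + (2.716 − 1)/453.9 = 2.035
NF = 10 log₁₀(2.035) = 3.09 dB

3.09 dB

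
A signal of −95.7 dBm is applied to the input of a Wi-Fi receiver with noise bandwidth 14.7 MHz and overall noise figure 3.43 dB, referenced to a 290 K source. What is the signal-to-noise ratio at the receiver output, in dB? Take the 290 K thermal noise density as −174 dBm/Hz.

3.2 dB

Noise floor: N = −174 + 10 log₁₀(B) + NF
10 log₁₀(1.47×10⁷) = 71.67 dB
N = −174 + 71.67 + 3.43 = −98.90 dBm
SNR = P_sig − N = −95.7 − (−98.90) = 3.20 dB → 3.2 dB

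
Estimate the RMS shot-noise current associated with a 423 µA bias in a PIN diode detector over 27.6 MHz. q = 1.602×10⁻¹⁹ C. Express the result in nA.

I_n = √(2qI·B)
2qI·B = 2 × 1.602×10⁻¹⁹ × 4.23×10⁻⁴ × 2.76×10⁷ = 3.74×10⁻¹⁵ A²
I_n = √(3.74×10⁻¹⁵) = 6.12×10⁻⁸ A = 61.2 nA

61.2 nA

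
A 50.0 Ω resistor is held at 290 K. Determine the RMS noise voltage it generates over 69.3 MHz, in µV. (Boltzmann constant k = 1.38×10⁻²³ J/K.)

7.45 µV

V_n = √(4kTRB)
4kTRB = 4 × 1.38×10⁻²³ × 290 × 5.00×10¹ × 6.93×10⁷ = 5.55×10⁻¹¹ V²
V_n = √(5.55×10⁻¹¹) = 7.45×10⁻⁶ V = 7.45 µV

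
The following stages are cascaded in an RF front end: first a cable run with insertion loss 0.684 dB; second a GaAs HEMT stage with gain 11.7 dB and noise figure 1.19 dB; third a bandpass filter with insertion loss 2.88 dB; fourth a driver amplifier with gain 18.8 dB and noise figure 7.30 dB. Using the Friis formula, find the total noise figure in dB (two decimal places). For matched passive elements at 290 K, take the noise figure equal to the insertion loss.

3.59 dB

Convert to linear (a loss of L dB is a gain of −L dB): F_i = 10^(NF_i/10), G_i = 10^(G_i,dB/10)
  Stage 1: F_1 = 10^(0.684/10) = 1.171, G_1 = 10^(−0.684/10) = 0.8543
  Stage 2: F_2 = 10^(1.19/10) = 1.315, G_2 = 10^(11.7/10) = 14.79
  Stage 3: F_3 = 10^(2.88/10) = 1.941, G_3 = 10^(−2.88/10) = 0.5152
  Stage 4: F_4 = 10^(7.30/10) = 5.370, G_4 = 10^(18.8/10) = 75.86
Friis cascade:
  F = 1.171 + (1.315 − 1)/0.8543 + (1.941 − 1)/12.64 + (5.370 − 1)/6.510 = 2.285
NF = 10 log₁₀(2.285) = 3.59 dB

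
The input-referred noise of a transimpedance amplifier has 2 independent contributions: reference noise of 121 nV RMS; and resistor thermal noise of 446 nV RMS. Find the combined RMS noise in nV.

Uncorrelated sources add in power (mean-square): V_tot = √(ΣV_i²)
V_tot = √[(1.21×10⁻⁷)² + (4.46×10⁻⁷)²] = 4.62×10⁻⁷ V = 462 nV

462 nV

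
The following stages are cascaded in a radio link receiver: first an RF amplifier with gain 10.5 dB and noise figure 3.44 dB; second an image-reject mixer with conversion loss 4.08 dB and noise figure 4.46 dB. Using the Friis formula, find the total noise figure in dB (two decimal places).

3.74 dB

Convert to linear (a loss of L dB is a gain of −L dB): F_i = 10^(NF_i/10), G_i = 10^(G_i,dB/10)
  Stage 1: F_1 = 10^(3.44/10) = 2.208, G_1 = 10^(10.5/10) = 11.22
  Stage 2: F_2 = 10^(4.46/10) = 2.793, G_2 = 10^(−4.08/10) = 0.3908
Friis cascade:
  F = 2.208 + (2.793 − 1)/11.22 = 2.368
NF = 10 log₁₀(2.368) = 3.74 dB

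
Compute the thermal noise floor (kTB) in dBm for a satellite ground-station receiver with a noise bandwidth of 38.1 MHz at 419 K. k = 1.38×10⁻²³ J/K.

P_n = kTB = 1.38×10⁻²³ × 419 × 3.81×10⁷ = 2.20×10⁻¹³ W
In dBm: 10 log₁₀(2.20×10⁻¹³ / 10⁻³) = −96.6 dBm

−96.6 dBm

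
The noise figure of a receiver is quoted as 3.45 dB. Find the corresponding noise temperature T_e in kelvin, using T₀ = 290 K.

F = 10^(3.45/10) = 2.21309
T_e = (F − 1)·T₀ = (2.21309 − 1) × 290 = 352 K

352 K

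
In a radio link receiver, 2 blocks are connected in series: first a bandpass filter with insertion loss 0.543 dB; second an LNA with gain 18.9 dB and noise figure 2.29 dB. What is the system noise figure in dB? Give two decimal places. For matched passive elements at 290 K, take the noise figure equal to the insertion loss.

2.83 dB

Convert to linear (a loss of L dB is a gain of −L dB): F_i = 10^(NF_i/10), G_i = 10^(G_i,dB/10)
  Stage 1: F_1 = 10^(0.543/10) = 1.133, G_1 = 10^(−0.543/10) = 0.8825
  Stage 2: F_2 = 10^(2.29/10) = 1.694, G_2 = 10^(18.9/10) = 77.62
Friis cascade:
  F = 1.133 + (1.694 − 1)/0.8825 = 1.920
NF = 10 log₁₀(1.920) = 2.83 dB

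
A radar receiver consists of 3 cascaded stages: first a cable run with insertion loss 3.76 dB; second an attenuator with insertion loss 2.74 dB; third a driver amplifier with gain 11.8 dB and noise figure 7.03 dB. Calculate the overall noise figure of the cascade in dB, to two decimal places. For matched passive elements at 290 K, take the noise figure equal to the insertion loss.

Convert to linear (a loss of L dB is a gain of −L dB): F_i = 10^(NF_i/10), G_i = 10^(G_i,dB/10)
  Stage 1: F_1 = 10^(3.76/10) = 2.377, G_1 = 10^(−3.76/10) = 0.4207
  Stage 2: F_2 = 10^(2.74/10) = 1.879, G_2 = 10^(−2.74/10) = 0.5321
  Stage 3: F_3 = 10^(7.03/10) = 5.047, G_3 = 10^(11.8/10) = 15.14
Friis cascade:
  F = 2.377 + (1.879 − 1)/0.4207 + (5.047 − 1)/0.2239 = 22.54
NF = 10 log₁₀(22.54) = 13.53 dB

13.53 dB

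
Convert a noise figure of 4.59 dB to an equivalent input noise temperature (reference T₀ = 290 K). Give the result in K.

F = 10^(4.59/10) = 2.8774
T_e = (F − 1)·T₀ = (2.8774 − 1) × 290 = 544 K

544 K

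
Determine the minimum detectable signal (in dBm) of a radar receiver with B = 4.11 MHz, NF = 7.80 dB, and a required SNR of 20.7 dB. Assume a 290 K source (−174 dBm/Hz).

Sensitivity = −174 + 10 log₁₀(B) + NF + SNR_min
= −174 + 66.14 + 7.80 + 20.7
= −79.36 dBm → −79.4 dBm

−79.4 dBm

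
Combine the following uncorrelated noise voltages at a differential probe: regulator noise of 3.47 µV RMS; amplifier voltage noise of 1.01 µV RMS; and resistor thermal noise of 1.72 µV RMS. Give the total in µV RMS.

Uncorrelated sources add in power (mean-square): V_tot = √(ΣV_i²)
V_tot = √[(3.47×10⁻⁶)² + (1.01×10⁻⁶)² + (1.72×10⁻⁶)²] = 4.00×10⁻⁶ V = 4.00 µV

4.00 µV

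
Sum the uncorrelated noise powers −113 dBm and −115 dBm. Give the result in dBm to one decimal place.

Convert to linear, add, convert back:
P₁ = 5.01×10⁻¹⁵ W, P₂ = 3.16×10⁻¹⁵ W
P_tot = 8.17×10⁻¹⁵ W → 10 log₁₀(P_tot / 10⁻³) = −110.9 dBm

−110.9 dBm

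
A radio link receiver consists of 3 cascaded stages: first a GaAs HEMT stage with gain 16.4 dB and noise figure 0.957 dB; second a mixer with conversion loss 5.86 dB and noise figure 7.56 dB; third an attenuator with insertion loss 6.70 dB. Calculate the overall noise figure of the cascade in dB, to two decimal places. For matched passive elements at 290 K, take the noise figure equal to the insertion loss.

Convert to linear (a loss of L dB is a gain of −L dB): F_i = 10^(NF_i/10), G_i = 10^(G_i,dB/10)
  Stage 1: F_1 = 10^(0.957/10) = 1.247, G_1 = 10^(16.4/10) = 43.65
  Stage 2: F_2 = 10^(7.56/10) = 5.702, G_2 = 10^(−5.86/10) = 0.2594
  Stage 3: F_3 = 10^(6.70/10) = 4.677, G_3 = 10^(−6.70/10) = 0.2138
Friis cascade:
  F = 1.247 + (5.702 − 1)/43.65 + (4.677 − 1)/11.32 = 1.679
NF = 10 log₁₀(1.679) = 2.25 dB

2.25 dB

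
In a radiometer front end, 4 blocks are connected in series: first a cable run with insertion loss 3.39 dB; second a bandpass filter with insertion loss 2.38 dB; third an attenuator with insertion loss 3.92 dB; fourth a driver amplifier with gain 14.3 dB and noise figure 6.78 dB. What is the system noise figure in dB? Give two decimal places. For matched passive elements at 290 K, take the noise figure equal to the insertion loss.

Convert to linear (a loss of L dB is a gain of −L dB): F_i = 10^(NF_i/10), G_i = 10^(G_i,dB/10)
  Stage 1: F_1 = 10^(3.39/10) = 2.183, G_1 = 10^(−3.39/10) = 0.4581
  Stage 2: F_2 = 10^(2.38/10) = 1.730, G_2 = 10^(−2.38/10) = 0.5781
  Stage 3: F_3 = 10^(3.92/10) = 2.466, G_3 = 10^(−3.92/10) = 0.4055
  Stage 4: F_4 = 10^(6.78/10) = 4.764, G_4 = 10^(14.3/10) = 26.92
Friis cascade:
  F = 2.183 + (1.730 − 1)/0.4581 + (2.466 − 1)/0.2649 + (4.764 − 1)/0.1074 = 44.36
NF = 10 log₁₀(44.36) = 16.47 dB

16.47 dB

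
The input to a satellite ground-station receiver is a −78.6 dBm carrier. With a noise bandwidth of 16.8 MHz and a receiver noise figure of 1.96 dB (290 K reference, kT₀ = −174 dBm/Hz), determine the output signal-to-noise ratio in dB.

Noise floor: N = −174 + 10 log₁₀(B) + NF
10 log₁₀(1.68×10⁷) = 72.25 dB
N = −174 + 72.25 + 1.96 = −99.79 dBm
SNR = P_sig − N = −78.6 − (−99.79) = 21.19 dB → 21.2 dB

21.2 dB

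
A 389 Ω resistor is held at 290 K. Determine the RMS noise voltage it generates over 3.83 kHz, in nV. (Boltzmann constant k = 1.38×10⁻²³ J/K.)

154 nV

V_n = √(4kTRB)
4kTRB = 4 × 1.38×10⁻²³ × 290 × 3.89×10² × 3.83×10³ = 2.38×10⁻¹⁴ V²
V_n = √(2.38×10⁻¹⁴) = 1.54×10⁻⁷ V = 154 nV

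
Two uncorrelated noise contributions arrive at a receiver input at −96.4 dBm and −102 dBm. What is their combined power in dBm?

−95.3 dBm

Convert to linear, add, convert back:
P₁ = 2.29×10⁻¹³ W, P₂ = 6.31×10⁻¹⁴ W
P_tot = 2.92×10⁻¹³ W → 10 log₁₀(P_tot / 10⁻³) = −95.3 dBm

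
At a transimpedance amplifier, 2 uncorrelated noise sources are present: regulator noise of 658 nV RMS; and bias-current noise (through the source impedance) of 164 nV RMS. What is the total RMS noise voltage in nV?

678 nV

Uncorrelated sources add in power (mean-square): V_tot = √(ΣV_i²)
V_tot = √[(6.58×10⁻⁷)² + (1.64×10⁻⁷)²] = 6.78×10⁻⁷ V = 678 nV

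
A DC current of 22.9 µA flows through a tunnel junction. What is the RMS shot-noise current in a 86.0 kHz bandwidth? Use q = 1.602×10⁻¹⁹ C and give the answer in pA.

794 pA

I_n = √(2qI·B)
2qI·B = 2 × 1.602×10⁻¹⁹ × 2.29×10⁻⁵ × 8.60×10⁴ = 6.31×10⁻¹⁹ A²
I_n = √(6.31×10⁻¹⁹) = 7.94×10⁻¹⁰ A = 794 pA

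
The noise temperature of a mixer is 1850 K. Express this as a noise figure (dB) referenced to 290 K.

8.68 dB

F = 1 + T_e/T₀ = 1 + 1850/290 = 7.37931
NF = 10 log₁₀(7.37931) = 8.68 dB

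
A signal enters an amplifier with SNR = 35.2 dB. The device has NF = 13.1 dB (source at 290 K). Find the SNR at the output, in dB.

By definition F = SNR_in/SNR_out, so in dB: SNR_out = SNR_in − NF
SNR_out = 35.2 − 13.1 = 22.1 dB

22.1 dB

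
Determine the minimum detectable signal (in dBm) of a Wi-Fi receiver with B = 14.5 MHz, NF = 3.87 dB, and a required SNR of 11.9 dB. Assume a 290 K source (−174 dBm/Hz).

Sensitivity = −174 + 10 log₁₀(B) + NF + SNR_min
= −174 + 71.61 + 3.87 + 11.9
= −86.62 dBm → −86.6 dBm

−86.6 dBm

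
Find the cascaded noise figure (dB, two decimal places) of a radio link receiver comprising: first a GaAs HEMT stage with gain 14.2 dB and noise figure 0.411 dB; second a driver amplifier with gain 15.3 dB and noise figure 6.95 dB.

0.97 dB

Convert to linear (a loss of L dB is a gain of −L dB): F_i = 10^(NF_i/10), G_i = 10^(G_i,dB/10)
  Stage 1: F_1 = 10^(0.411/10) = 1.099, G_1 = 10^(14.2/10) = 26.30
  Stage 2: F_2 = 10^(6.95/10) = 4.955, G_2 = 10^(15.3/10) = 33.88
Friis cascade:
  F = 1.099 + (4.955 − 1)/26.30 = 1.250
NF = 10 log₁₀(1.250) = 0.97 dB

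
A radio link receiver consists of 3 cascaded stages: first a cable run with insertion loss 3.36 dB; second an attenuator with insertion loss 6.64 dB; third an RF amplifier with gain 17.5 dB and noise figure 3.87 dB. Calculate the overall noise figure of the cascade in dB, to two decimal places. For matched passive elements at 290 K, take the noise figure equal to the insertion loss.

13.87 dB

Convert to linear (a loss of L dB is a gain of −L dB): F_i = 10^(NF_i/10), G_i = 10^(G_i,dB/10)
  Stage 1: F_1 = 10^(3.36/10) = 2.168, G_1 = 10^(−3.36/10) = 0.4613
  Stage 2: F_2 = 10^(6.64/10) = 4.613, G_2 = 10^(−6.64/10) = 0.2168
  Stage 3: F_3 = 10^(3.87/10) = 2.438, G_3 = 10^(17.5/10) = 56.23
Friis cascade:
  F = 2.168 + (4.613 − 1)/0.4613 + (2.438 − 1)/0.1000 = 24.38
NF = 10 log₁₀(24.38) = 13.87 dB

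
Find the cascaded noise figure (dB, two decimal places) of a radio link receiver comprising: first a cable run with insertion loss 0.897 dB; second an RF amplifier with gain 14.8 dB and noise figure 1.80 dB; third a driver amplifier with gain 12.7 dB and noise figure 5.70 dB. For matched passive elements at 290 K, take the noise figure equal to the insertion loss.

2.95 dB

Convert to linear (a loss of L dB is a gain of −L dB): F_i = 10^(NF_i/10), G_i = 10^(G_i,dB/10)
  Stage 1: F_1 = 10^(0.897/10) = 1.229, G_1 = 10^(−0.897/10) = 0.8134
  Stage 2: F_2 = 10^(1.80/10) = 1.514, G_2 = 10^(14.8/10) = 30.20
  Stage 3: F_3 = 10^(5.70/10) = 3.715, G_3 = 10^(12.7/10) = 18.62
Friis cascade:
  F = 1.229 + (1.514 − 1)/0.8134 + (3.715 − 1)/24.56 = 1.971
NF = 10 log₁₀(1.971) = 2.95 dB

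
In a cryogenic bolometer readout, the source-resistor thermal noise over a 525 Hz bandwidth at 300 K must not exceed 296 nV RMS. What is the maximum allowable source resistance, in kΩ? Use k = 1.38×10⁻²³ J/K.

Johnson–Nyquist: V_n = √(4kTRB) ⇒ R = V_n² / (4kTB)
4kTB = 4 × 1.38×10⁻²³ × 300 × 5.25×10² = 8.69×10⁻¹⁸
R = (2.96×10⁻⁷)² / 8.69×10⁻¹⁸ = 1.01×10⁴ Ω = 10.1 kΩ

10.1 kΩ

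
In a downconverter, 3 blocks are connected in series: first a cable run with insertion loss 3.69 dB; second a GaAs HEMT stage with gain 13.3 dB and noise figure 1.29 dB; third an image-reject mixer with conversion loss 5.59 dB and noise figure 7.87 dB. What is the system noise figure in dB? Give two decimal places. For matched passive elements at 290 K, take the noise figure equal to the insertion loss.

5.69 dB

Convert to linear (a loss of L dB is a gain of −L dB): F_i = 10^(NF_i/10), G_i = 10^(G_i,dB/10)
  Stage 1: F_1 = 10^(3.69/10) = 2.339, G_1 = 10^(−3.69/10) = 0.4276
  Stage 2: F_2 = 10^(1.29/10) = 1.346, G_2 = 10^(13.3/10) = 21.38
  Stage 3: F_3 = 10^(7.87/10) = 6.124, G_3 = 10^(−5.59/10) = 0.2761
Friis cascade:
  F = 2.339 + (1.346 − 1)/0.4276 + (6.124 − 1)/9.141 = 3.708
NF = 10 log₁₀(3.708) = 5.69 dB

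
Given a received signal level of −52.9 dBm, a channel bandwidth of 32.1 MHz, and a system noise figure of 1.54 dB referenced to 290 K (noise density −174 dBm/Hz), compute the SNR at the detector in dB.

Noise floor: N = −174 + 10 log₁₀(B) + NF
10 log₁₀(3.21×10⁷) = 75.07 dB
N = −174 + 75.07 + 1.54 = −97.39 dBm
SNR = P_sig − N = −52.9 − (−97.39) = 44.49 dB → 44.5 dB

44.5 dB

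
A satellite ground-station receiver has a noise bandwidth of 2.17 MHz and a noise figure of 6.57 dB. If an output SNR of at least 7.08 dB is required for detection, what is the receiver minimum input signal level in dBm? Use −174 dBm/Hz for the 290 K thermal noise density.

−97.0 dBm

Sensitivity = −174 + 10 log₁₀(B) + NF + SNR_min
= −174 + 63.36 + 6.57 + 7.08
= −96.99 dBm → −97.0 dBm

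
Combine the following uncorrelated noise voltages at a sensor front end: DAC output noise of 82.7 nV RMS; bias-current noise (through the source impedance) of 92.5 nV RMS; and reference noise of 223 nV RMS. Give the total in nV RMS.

255 nV

Uncorrelated sources add in power (mean-square): V_tot = √(ΣV_i²)
V_tot = √[(8.27×10⁻⁸)² + (9.25×10⁻⁸)² + (2.23×10⁻⁷)²] = 2.55×10⁻⁷ V = 255 nV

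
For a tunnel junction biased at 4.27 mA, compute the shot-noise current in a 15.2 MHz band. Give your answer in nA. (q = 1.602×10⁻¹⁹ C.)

144 nA

I_n = √(2qI·B)
2qI·B = 2 × 1.602×10⁻¹⁹ × 4.27×10⁻³ × 1.52×10⁷ = 2.08×10⁻¹⁴ A²
I_n = √(2.08×10⁻¹⁴) = 1.44×10⁻⁷ A = 144 nA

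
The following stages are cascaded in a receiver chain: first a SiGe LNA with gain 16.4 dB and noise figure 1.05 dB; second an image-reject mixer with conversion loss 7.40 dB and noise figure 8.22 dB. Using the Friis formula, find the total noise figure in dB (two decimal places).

1.47 dB

Convert to linear (a loss of L dB is a gain of −L dB): F_i = 10^(NF_i/10), G_i = 10^(G_i,dB/10)
  Stage 1: F_1 = 10^(1.05/10) = 1.274, G_1 = 10^(16.4/10) = 43.65
  Stage 2: F_2 = 10^(8.22/10) = 6.637, G_2 = 10^(−7.40/10) = 0.1820
Friis cascade:
  F = 1.274 + (6.637 − 1)/43.65 = 1.403
NF = 10 log₁₀(1.403) = 1.47 dB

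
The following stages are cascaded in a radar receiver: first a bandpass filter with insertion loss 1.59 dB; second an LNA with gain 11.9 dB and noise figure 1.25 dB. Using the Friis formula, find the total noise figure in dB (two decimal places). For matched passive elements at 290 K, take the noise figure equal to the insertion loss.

Convert to linear (a loss of L dB is a gain of −L dB): F_i = 10^(NF_i/10), G_i = 10^(G_i,dB/10)
  Stage 1: F_1 = 10^(1.59/10) = 1.442, G_1 = 10^(−1.59/10) = 0.6934
  Stage 2: F_2 = 10^(1.25/10) = 1.334, G_2 = 10^(11.9/10) = 15.49
Friis cascade:
  F = 1.442 + (1.334 − 1)/0.6934 = 1.923
NF = 10 log₁₀(1.923) = 2.84 dB

2.84 dB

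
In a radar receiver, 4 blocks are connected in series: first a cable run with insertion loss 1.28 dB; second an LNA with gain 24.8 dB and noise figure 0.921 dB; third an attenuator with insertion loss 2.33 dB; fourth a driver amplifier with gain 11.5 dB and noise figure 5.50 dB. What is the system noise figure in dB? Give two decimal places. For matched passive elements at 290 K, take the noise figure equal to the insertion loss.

2.26 dB

Convert to linear (a loss of L dB is a gain of −L dB): F_i = 10^(NF_i/10), G_i = 10^(G_i,dB/10)
  Stage 1: F_1 = 10^(1.28/10) = 1.343, G_1 = 10^(−1.28/10) = 0.7447
  Stage 2: F_2 = 10^(0.921/10) = 1.236, G_2 = 10^(24.8/10) = 302.0
  Stage 3: F_3 = 10^(2.33/10) = 1.710, G_3 = 10^(−2.33/10) = 0.5848
  Stage 4: F_4 = 10^(5.50/10) = 3.548, G_4 = 10^(11.5/10) = 14.13
Friis cascade:
  F = 1.343 + (1.236 − 1)/0.7447 + (1.710 − 1)/224.9 + (3.548 − 1)/131.5 = 1.683
NF = 10 log₁₀(1.683) = 2.26 dB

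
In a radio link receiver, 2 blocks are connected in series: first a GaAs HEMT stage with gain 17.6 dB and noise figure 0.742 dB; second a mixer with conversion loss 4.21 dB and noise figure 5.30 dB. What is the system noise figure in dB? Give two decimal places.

0.89 dB

Convert to linear (a loss of L dB is a gain of −L dB): F_i = 10^(NF_i/10), G_i = 10^(G_i,dB/10)
  Stage 1: F_1 = 10^(0.742/10) = 1.186, G_1 = 10^(17.6/10) = 57.54
  Stage 2: F_2 = 10^(5.30/10) = 3.388, G_2 = 10^(−4.21/10) = 0.3793
Friis cascade:
  F = 1.186 + (3.388 − 1)/57.54 = 1.228
NF = 10 log₁₀(1.228) = 0.89 dB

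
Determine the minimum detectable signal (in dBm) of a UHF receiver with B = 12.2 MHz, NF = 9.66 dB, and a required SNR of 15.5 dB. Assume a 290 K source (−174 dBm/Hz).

−78.0 dBm

Sensitivity = −174 + 10 log₁₀(B) + NF + SNR_min
= −174 + 70.86 + 9.66 + 15.5
= −77.98 dBm → −78.0 dBm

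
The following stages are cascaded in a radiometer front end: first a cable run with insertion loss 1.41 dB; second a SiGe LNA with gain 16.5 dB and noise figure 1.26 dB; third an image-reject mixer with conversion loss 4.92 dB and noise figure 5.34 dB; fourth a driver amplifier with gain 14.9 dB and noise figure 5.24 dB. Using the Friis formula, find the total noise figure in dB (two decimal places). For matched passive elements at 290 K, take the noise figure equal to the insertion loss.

Convert to linear (a loss of L dB is a gain of −L dB): F_i = 10^(NF_i/10), G_i = 10^(G_i,dB/10)
  Stage 1: F_1 = 10^(1.41/10) = 1.384, G_1 = 10^(−1.41/10) = 0.7228
  Stage 2: F_2 = 10^(1.26/10) = 1.337, G_2 = 10^(16.5/10) = 44.67
  Stage 3: F_3 = 10^(5.34/10) = 3.420, G_3 = 10^(−4.92/10) = 0.3221
  Stage 4: F_4 = 10^(5.24/10) = 3.342, G_4 = 10^(14.9/10) = 30.90
Friis cascade:
  F = 1.384 + (1.337 − 1)/0.7228 + (3.420 − 1)/32.28 + (3.342 − 1)/10.40 = 2.149
NF = 10 log₁₀(2.149) = 3.32 dB

3.32 dB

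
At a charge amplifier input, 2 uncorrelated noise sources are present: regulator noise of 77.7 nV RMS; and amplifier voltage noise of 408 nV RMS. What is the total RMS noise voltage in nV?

Uncorrelated sources add in power (mean-square): V_tot = √(ΣV_i²)
V_tot = √[(7.77×10⁻⁸)² + (4.08×10⁻⁷)²] = 4.15×10⁻⁷ V = 415 nV

415 nV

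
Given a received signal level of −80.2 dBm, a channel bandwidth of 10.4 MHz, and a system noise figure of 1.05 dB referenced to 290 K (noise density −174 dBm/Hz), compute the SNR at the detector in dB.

Noise floor: N = −174 + 10 log₁₀(B) + NF
10 log₁₀(1.04×10⁷) = 70.17 dB
N = −174 + 70.17 + 1.05 = −102.78 dBm
SNR = P_sig − N = −80.2 − (−102.78) = 22.58 dB → 22.6 dB

22.6 dB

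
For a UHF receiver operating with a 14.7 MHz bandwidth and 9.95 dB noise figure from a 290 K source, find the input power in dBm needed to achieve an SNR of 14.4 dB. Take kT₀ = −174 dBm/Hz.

−78.0 dBm

Sensitivity = −174 + 10 log₁₀(B) + NF + SNR_min
= −174 + 71.67 + 9.95 + 14.4
= −77.98 dBm → −78.0 dBm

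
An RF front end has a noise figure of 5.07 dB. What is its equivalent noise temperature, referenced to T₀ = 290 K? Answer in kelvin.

642 K

F = 10^(5.07/10) = 3.21366
T_e = (F − 1)·T₀ = (3.21366 − 1) × 290 = 642 K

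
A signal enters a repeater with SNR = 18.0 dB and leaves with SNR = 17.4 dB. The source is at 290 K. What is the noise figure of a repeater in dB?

0.6 dB

NF (dB) = SNR_in(dB) − SNR_out(dB) when the source is at T₀
NF = 18.0 − 17.4 = 0.6 dB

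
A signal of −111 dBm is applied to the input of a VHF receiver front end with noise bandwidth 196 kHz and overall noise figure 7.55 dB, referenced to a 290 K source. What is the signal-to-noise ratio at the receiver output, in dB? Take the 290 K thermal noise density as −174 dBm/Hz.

Noise floor: N = −174 + 10 log₁₀(B) + NF
10 log₁₀(1.96×10⁵) = 52.92 dB
N = −174 + 52.92 + 7.55 = −113.53 dBm
SNR = P_sig − N = −111 − (−113.53) = 2.53 dB → 2.5 dB

2.5 dB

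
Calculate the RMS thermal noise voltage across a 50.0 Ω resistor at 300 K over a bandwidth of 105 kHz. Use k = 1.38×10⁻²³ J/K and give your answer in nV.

295 nV

V_n = √(4kTRB)
4kTRB = 4 × 1.38×10⁻²³ × 300 × 5.00×10¹ × 1.05×10⁵ = 8.69×10⁻¹⁴ V²
V_n = √(8.69×10⁻¹⁴) = 2.95×10⁻⁷ V = 295 nV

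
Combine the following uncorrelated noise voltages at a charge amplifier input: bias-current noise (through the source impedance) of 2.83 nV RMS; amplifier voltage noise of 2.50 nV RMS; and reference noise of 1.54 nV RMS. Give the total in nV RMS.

Uncorrelated sources add in power (mean-square): V_tot = √(ΣV_i²)
V_tot = √[(2.83×10⁻⁹)² + (2.50×10⁻⁹)² + (1.54×10⁻⁹)²] = 4.08×10⁻⁹ V = 4.08 nV

4.08 nV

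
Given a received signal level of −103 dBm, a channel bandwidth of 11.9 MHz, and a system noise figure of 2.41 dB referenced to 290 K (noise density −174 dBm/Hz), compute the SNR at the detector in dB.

Noise floor: N = −174 + 10 log₁₀(B) + NF
10 log₁₀(1.19×10⁷) = 70.76 dB
N = −174 + 70.76 + 2.41 = −100.83 dBm
SNR = P_sig − N = −103 − (−100.83) = −2.17 dB → −2.2 dB

−2.2 dB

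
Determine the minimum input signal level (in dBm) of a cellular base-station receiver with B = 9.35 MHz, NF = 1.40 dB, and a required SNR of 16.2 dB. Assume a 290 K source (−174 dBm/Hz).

−86.7 dBm

Sensitivity = −174 + 10 log₁₀(B) + NF + SNR_min
= −174 + 69.71 + 1.40 + 16.2
= −86.69 dBm → −86.7 dBm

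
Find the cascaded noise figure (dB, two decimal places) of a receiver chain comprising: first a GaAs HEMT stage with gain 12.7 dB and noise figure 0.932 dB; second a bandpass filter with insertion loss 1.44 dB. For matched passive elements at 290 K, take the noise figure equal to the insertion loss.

Convert to linear (a loss of L dB is a gain of −L dB): F_i = 10^(NF_i/10), G_i = 10^(G_i,dB/10)
  Stage 1: F_1 = 10^(0.932/10) = 1.239, G_1 = 10^(12.7/10) = 18.62
  Stage 2: F_2 = 10^(1.44/10) = 1.393, G_2 = 10^(−1.44/10) = 0.7178
Friis cascade:
  F = 1.239 + (1.393 − 1)/18.62 = 1.260
NF = 10 log₁₀(1.260) = 1.01 dB

1.01 dB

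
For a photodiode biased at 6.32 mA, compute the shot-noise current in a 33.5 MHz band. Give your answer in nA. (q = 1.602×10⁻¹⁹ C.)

I_n = √(2qI·B)
2qI·B = 2 × 1.602×10⁻¹⁹ × 6.32×10⁻³ × 3.35×10⁷ = 6.78×10⁻¹⁴ A²
I_n = √(6.78×10⁻¹⁴) = 2.60×10⁻⁷ A = 260 nA

260 nA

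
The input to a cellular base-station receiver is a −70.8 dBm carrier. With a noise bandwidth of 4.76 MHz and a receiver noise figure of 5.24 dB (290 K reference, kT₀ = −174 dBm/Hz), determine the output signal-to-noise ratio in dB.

Noise floor: N = −174 + 10 log₁₀(B) + NF
10 log₁₀(4.76×10⁶) = 66.78 dB
N = −174 + 66.78 + 5.24 = −101.98 dBm
SNR = P_sig − N = −70.8 − (−101.98) = 31.18 dB → 31.2 dB

31.2 dB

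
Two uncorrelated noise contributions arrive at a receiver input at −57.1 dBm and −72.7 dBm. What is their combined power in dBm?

−57.0 dBm

Convert to linear, add, convert back:
P₁ = 1.95×10⁻⁹ W, P₂ = 5.37×10⁻¹¹ W
P_tot = 2.00×10⁻⁹ W → 10 log₁₀(P_tot / 10⁻³) = −57.0 dBm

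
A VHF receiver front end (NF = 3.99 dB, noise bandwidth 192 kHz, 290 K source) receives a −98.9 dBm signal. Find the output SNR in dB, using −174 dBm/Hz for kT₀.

18.3 dB

Noise floor: N = −174 + 10 log₁₀(B) + NF
10 log₁₀(1.92×10⁵) = 52.83 dB
N = −174 + 52.83 + 3.99 = −117.18 dBm
SNR = P_sig − N = −98.9 − (−117.18) = 18.28 dB → 18.3 dB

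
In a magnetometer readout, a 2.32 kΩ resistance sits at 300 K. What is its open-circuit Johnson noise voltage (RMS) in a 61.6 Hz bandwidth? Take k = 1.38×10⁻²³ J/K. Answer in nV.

48.6 nV

V_n = √(4kTRB)
4kTRB = 4 × 1.38×10⁻²³ × 300 × 2.32×10³ × 6.16×10¹ = 2.37×10⁻¹⁵ V²
V_n = √(2.37×10⁻¹⁵) = 4.86×10⁻⁸ V = 48.6 nV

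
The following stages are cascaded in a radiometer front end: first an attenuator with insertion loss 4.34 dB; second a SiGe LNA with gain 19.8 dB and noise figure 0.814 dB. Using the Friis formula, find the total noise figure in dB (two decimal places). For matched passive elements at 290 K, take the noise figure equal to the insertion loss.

5.15 dB

Convert to linear (a loss of L dB is a gain of −L dB): F_i = 10^(NF_i/10), G_i = 10^(G_i,dB/10)
  Stage 1: F_1 = 10^(4.34/10) = 2.716, G_1 = 10^(−4.34/10) = 0.3681
  Stage 2: F_2 = 10^(0.814/10) = 1.206, G_2 = 10^(19.8/10) = 95.50
Friis cascade:
  F = 2.716 + (1.206 − 1)/0.3681 = 3.276
NF = 10 log₁₀(3.276) = 5.15 dB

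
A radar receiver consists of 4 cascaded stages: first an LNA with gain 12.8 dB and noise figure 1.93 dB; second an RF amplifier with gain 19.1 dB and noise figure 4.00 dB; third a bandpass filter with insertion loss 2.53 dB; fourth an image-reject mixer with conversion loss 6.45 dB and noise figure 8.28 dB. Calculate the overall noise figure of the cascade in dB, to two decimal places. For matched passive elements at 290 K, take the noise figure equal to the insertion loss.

Convert to linear (a loss of L dB is a gain of −L dB): F_i = 10^(NF_i/10), G_i = 10^(G_i,dB/10)
  Stage 1: F_1 = 10^(1.93/10) = 1.560, G_1 = 10^(12.8/10) = 19.05
  Stage 2: F_2 = 10^(4.00/10) = 2.512, G_2 = 10^(19.1/10) = 81.28
  Stage 3: F_3 = 10^(2.53/10) = 1.791, G_3 = 10^(−2.53/10) = 0.5585
  Stage 4: F_4 = 10^(8.28/10) = 6.730, G_4 = 10^(−6.45/10) = 0.2265
Friis cascade:
  F = 1.560 + (2.512 − 1)/19.05 + (1.791 − 1)/1549 + (6.730 − 1)/865.0 = 1.646
NF = 10 log₁₀(1.646) = 2.16 dB

2.16 dB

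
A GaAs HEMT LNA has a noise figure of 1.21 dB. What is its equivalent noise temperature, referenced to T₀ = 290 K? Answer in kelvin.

F = 10^(1.21/10) = 1.3213
T_e = (F − 1)·T₀ = (1.3213 − 1) × 290 = 93.2 K

93.2 K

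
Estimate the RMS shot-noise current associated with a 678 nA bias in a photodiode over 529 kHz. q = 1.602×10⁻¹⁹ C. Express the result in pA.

I_n = √(2qI·B)
2qI·B = 2 × 1.602×10⁻¹⁹ × 6.78×10⁻⁷ × 5.29×10⁵ = 1.15×10⁻¹⁹ A²
I_n = √(1.15×10⁻¹⁹) = 3.39×10⁻¹⁰ A = 339 pA

339 pA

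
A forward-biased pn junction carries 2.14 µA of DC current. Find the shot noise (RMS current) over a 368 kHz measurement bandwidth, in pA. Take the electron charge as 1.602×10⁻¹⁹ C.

I_n = √(2qI·B)
2qI·B = 2 × 1.602×10⁻¹⁹ × 2.14×10⁻⁶ × 3.68×10⁵ = 2.52×10⁻¹⁹ A²
I_n = √(2.52×10⁻¹⁹) = 5.02×10⁻¹⁰ A = 502 pA

502 pA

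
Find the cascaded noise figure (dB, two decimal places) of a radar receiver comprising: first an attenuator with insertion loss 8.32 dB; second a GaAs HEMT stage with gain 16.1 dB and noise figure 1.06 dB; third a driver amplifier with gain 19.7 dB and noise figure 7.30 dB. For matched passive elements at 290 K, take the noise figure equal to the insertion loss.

Convert to linear (a loss of L dB is a gain of −L dB): F_i = 10^(NF_i/10), G_i = 10^(G_i,dB/10)
  Stage 1: F_1 = 10^(8.32/10) = 6.792, G_1 = 10^(−8.32/10) = 0.1472
  Stage 2: F_2 = 10^(1.06/10) = 1.276, G_2 = 10^(16.1/10) = 40.74
  Stage 3: F_3 = 10^(7.30/10) = 5.370, G_3 = 10^(19.7/10) = 93.33
Friis cascade:
  F = 6.792 + (1.276 − 1)/0.1472 + (5.370 − 1)/5.998 = 9.398
NF = 10 log₁₀(9.398) = 9.73 dB

9.73 dB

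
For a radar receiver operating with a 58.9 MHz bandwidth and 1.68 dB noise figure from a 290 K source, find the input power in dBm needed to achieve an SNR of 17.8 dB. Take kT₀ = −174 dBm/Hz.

−76.8 dBm

Sensitivity = −174 + 10 log₁₀(B) + NF + SNR_min
= −174 + 77.7 + 1.68 + 17.8
= −76.82 dBm → −76.8 dBm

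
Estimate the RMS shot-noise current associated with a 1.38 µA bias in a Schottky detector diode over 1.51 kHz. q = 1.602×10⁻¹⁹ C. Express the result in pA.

I_n = √(2qI·B)
2qI·B = 2 × 1.602×10⁻¹⁹ × 1.38×10⁻⁶ × 1.51×10³ = 6.68×10⁻²² A²
I_n = √(6.68×10⁻²²) = 2.58×10⁻¹¹ A = 25.8 pA

25.8 pA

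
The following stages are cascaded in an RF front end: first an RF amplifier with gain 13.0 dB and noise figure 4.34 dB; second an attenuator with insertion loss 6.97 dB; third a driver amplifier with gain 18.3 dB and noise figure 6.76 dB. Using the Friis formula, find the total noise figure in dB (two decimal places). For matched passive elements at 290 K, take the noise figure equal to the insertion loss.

5.85 dB

Convert to linear (a loss of L dB is a gain of −L dB): F_i = 10^(NF_i/10), G_i = 10^(G_i,dB/10)
  Stage 1: F_1 = 10^(4.34/10) = 2.716, G_1 = 10^(13.0/10) = 19.95
  Stage 2: F_2 = 10^(6.97/10) = 4.977, G_2 = 10^(−6.97/10) = 0.2009
  Stage 3: F_3 = 10^(6.76/10) = 4.742, G_3 = 10^(18.3/10) = 67.61
Friis cascade:
  F = 2.716 + (4.977 − 1)/19.95 + (4.742 − 1)/4.009 = 3.849
NF = 10 log₁₀(3.849) = 5.85 dB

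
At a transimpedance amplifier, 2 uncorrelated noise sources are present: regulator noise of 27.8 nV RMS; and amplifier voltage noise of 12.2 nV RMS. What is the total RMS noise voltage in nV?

30.4 nV

Uncorrelated sources add in power (mean-square): V_tot = √(ΣV_i²)
V_tot = √[(2.78×10⁻⁸)² + (1.22×10⁻⁸)²] = 3.04×10⁻⁸ V = 30.4 nV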